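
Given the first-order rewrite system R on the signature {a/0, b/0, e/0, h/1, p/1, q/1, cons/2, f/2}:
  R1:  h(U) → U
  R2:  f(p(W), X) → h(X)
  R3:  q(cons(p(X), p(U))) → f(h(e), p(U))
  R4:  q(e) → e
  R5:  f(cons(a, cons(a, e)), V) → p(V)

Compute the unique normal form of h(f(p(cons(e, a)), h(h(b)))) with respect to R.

b

1. h(f(p(cons(e, a)), h(h(b))))  →  f(p(cons(e, a)), h(h(b)))   [R1 at ε]
2. f(p(cons(e, a)), h(h(b)))  →  h(h(h(b)))   [R2 at ε]
3. h(h(h(b)))  →  h(h(b))   [R1 at ε]
4. h(h(b))  →  h(b)   [R1 at ε]
5. h(b)  →  b   [R1 at ε]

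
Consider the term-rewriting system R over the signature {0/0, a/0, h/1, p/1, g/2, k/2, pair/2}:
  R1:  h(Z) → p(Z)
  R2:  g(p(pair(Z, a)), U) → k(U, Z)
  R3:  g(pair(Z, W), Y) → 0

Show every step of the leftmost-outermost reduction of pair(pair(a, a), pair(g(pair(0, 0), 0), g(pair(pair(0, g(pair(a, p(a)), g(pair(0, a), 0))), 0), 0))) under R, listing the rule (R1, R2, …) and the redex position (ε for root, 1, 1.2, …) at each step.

1. pair(pair(a, a), pair(g(pair(0, 0), 0), g(pair(pair(0, g(pair(a, p(a)), g(pair(0, a), 0))), 0), 0)))  →  pair(pair(a, a), pair(0, g(pair(pair(0, g(pair(a, p(a)), g(pair(0, a), 0))), 0), 0)))   [R3 at 2.1]
2. pair(pair(a, a), pair(0, g(pair(pair(0, g(pair(a, p(a)), g(pair(0, a), 0))), 0), 0)))  →  pair(pair(a, a), pair(0, 0))   [R3 at 2.2]

pair(pair(a, a), pair(0, 0))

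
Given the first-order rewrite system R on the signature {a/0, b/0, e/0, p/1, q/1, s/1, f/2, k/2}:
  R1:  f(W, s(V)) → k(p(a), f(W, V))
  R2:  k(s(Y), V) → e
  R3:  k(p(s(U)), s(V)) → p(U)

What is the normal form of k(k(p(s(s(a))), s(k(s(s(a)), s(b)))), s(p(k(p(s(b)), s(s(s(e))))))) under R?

p(a)

1. k(k(p(s(s(a))), s(k(s(s(a)), s(b)))), s(p(k(p(s(b)), s(s(s(e)))))))  →  k(p(s(a)), s(p(k(p(s(b)), s(s(s(e)))))))   [R3 at 1]
2. k(p(s(a)), s(p(k(p(s(b)), s(s(s(e)))))))  →  p(a)   [R3 at ε]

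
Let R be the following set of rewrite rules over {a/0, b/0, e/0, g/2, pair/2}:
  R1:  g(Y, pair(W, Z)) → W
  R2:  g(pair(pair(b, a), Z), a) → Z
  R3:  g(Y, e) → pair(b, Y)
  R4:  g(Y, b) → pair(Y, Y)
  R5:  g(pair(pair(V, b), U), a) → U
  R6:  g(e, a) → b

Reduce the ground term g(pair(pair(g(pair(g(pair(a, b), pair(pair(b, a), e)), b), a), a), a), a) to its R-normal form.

1. g(pair(pair(g(pair(g(pair(a, b), pair(pair(b, a), e)), b), a), a), a), a)  →  g(pair(pair(g(pair(pair(b, a), b), a), a), a), a)   [R1 at 1.1.1.1.1]
2. g(pair(pair(g(pair(pair(b, a), b), a), a), a), a)  →  g(pair(pair(b, a), a), a)   [R2 at 1.1.1]
3. g(pair(pair(b, a), a), a)  →  a   [R2 at ε]

a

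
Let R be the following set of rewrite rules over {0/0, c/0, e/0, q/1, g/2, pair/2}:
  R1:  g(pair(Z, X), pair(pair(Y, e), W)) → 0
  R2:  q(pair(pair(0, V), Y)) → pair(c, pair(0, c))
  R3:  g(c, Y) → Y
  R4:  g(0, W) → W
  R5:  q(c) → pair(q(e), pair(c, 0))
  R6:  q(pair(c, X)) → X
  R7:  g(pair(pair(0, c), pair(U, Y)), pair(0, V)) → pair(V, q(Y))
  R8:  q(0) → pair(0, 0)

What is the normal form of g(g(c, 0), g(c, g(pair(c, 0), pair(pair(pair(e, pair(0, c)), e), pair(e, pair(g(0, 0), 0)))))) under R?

0

1. g(g(c, 0), g(c, g(pair(c, 0), pair(pair(pair(e, pair(0, c)), e), pair(e, pair(g(0, 0), 0))))))  →  g(0, g(c, g(pair(c, 0), pair(pair(pair(e, pair(0, c)), e), pair(e, pair(g(0, 0), 0))))))   [R3 at 1]
2. g(0, g(c, g(pair(c, 0), pair(pair(pair(e, pair(0, c)), e), pair(e, pair(g(0, 0), 0))))))  →  g(c, g(pair(c, 0), pair(pair(pair(e, pair(0, c)), e), pair(e, pair(g(0, 0), 0)))))   [R4 at ε]
3. g(c, g(pair(c, 0), pair(pair(pair(e, pair(0, c)), e), pair(e, pair(g(0, 0), 0)))))  →  g(pair(c, 0), pair(pair(pair(e, pair(0, c)), e), pair(e, pair(g(0, 0), 0))))   [R3 at ε]
4. g(pair(c, 0), pair(pair(pair(e, pair(0, c)), e), pair(e, pair(g(0, 0), 0))))  →  0   [R1 at ε]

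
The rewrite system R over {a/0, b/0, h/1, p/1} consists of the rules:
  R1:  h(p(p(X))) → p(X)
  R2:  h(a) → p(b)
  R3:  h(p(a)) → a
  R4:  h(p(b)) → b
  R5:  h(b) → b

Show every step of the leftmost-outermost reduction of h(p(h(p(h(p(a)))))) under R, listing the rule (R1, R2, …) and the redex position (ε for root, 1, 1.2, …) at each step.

1. h(p(h(p(h(p(a))))))  →  h(p(h(p(a))))   [R3 at 1.1.1.1]
2. h(p(h(p(a))))  →  h(p(a))   [R3 at 1.1]
3. h(p(a))  →  a   [R3 at ε]

a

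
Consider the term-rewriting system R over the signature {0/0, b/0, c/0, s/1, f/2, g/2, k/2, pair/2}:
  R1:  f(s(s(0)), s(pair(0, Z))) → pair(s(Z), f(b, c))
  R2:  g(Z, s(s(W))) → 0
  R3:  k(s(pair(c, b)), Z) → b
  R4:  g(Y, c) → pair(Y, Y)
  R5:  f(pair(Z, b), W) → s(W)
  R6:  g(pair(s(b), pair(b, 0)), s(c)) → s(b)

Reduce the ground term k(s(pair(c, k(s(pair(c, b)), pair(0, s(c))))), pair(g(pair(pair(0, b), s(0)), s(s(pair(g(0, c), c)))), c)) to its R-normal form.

b

1. k(s(pair(c, k(s(pair(c, b)), pair(0, s(c))))), pair(g(pair(pair(0, b), s(0)), s(s(pair(g(0, c), c)))), c))  →  k(s(pair(c, b)), pair(g(pair(pair(0, b), s(0)), s(s(pair(g(0, c), c)))), c))   [R3 at 1.1.2]
2. k(s(pair(c, b)), pair(g(pair(pair(0, b), s(0)), s(s(pair(g(0, c), c)))), c))  →  b   [R3 at ε]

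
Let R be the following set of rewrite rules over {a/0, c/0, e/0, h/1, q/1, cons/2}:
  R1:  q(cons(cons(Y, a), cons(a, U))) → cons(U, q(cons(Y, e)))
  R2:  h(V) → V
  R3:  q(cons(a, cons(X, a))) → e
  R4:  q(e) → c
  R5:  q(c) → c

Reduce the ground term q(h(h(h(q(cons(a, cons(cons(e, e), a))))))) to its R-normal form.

c

1. q(h(h(h(q(cons(a, cons(cons(e, e), a)))))))  →  q(h(h(q(cons(a, cons(cons(e, e), a))))))   [R2 at 1]
2. q(h(h(q(cons(a, cons(cons(e, e), a))))))  →  q(h(q(cons(a, cons(cons(e, e), a)))))   [R2 at 1]
3. q(h(q(cons(a, cons(cons(e, e), a)))))  →  q(q(cons(a, cons(cons(e, e), a))))   [R2 at 1]
4. q(q(cons(a, cons(cons(e, e), a))))  →  q(e)   [R3 at 1]
5. q(e)  →  c   [R4 at ε]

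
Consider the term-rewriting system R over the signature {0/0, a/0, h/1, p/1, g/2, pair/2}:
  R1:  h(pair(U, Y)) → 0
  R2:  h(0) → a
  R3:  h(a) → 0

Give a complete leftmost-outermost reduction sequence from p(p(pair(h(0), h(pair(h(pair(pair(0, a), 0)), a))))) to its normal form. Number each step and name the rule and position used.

1. p(p(pair(h(0), h(pair(h(pair(pair(0, a), 0)), a)))))  →  p(p(pair(a, h(pair(h(pair(pair(0, a), 0)), a)))))   [R2 at 1.1.1]
2. p(p(pair(a, h(pair(h(pair(pair(0, a), 0)), a)))))  →  p(p(pair(a, 0)))   [R1 at 1.1.2]

p(p(pair(a, 0)))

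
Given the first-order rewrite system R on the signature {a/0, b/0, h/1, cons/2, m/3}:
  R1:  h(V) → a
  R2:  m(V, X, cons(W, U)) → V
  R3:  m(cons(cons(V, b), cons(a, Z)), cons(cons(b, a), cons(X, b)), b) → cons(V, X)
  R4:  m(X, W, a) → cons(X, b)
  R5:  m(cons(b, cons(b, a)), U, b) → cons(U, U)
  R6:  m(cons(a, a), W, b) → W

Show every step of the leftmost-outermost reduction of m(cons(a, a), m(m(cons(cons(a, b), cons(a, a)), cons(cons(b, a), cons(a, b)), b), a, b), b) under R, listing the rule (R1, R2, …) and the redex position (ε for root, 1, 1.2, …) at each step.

a

1. m(cons(a, a), m(m(cons(cons(a, b), cons(a, a)), cons(cons(b, a), cons(a, b)), b), a, b), b)  →  m(m(cons(cons(a, b), cons(a, a)), cons(cons(b, a), cons(a, b)), b), a, b)   [R6 at ε]
2. m(m(cons(cons(a, b), cons(a, a)), cons(cons(b, a), cons(a, b)), b), a, b)  →  m(cons(a, a), a, b)   [R3 at 1]
3. m(cons(a, a), a, b)  →  a   [R6 at ε]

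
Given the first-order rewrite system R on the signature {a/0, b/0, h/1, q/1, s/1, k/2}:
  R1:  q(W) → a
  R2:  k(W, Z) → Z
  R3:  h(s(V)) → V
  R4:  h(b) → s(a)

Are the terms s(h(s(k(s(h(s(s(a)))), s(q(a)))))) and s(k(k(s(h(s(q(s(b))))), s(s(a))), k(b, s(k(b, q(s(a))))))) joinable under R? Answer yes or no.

Reduce t₁ = s(h(s(k(s(h(s(s(a)))), s(q(a)))))):
1. s(h(s(k(s(h(s(s(a)))), s(q(a))))))  →  s(k(s(h(s(s(a)))), s(q(a))))   [R3 at 1]
2. s(k(s(h(s(s(a)))), s(q(a))))  →  s(s(q(a)))   [R2 at 1]
3. s(s(q(a)))  →  s(s(a))   [R1 at 1.1]

Reduce t₂ = s(k(k(s(h(s(q(s(b))))), s(s(a))), k(b, s(k(b, q(s(a))))))):
1. s(k(k(s(h(s(q(s(b))))), s(s(a))), k(b, s(k(b, q(s(a)))))))  →  s(k(b, s(k(b, q(s(a))))))   [R2 at 1]
2. s(k(b, s(k(b, q(s(a))))))  →  s(s(k(b, q(s(a)))))   [R2 at 1]
3. s(s(k(b, q(s(a)))))  →  s(s(q(s(a))))   [R2 at 1.1]
4. s(s(q(s(a))))  →  s(s(a))   [R1 at 1.1]

yes — NF(t₁) = s(s(a)), NF(t₂) = s(s(a))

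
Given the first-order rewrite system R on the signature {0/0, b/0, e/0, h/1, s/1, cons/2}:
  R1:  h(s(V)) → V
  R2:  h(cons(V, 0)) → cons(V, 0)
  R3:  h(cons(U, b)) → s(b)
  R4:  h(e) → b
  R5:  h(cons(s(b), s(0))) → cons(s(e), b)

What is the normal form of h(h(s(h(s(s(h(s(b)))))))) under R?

1. h(h(s(h(s(s(h(s(b))))))))  →  h(h(s(s(h(s(b))))))   [R1 at 1]
2. h(h(s(s(h(s(b))))))  →  h(s(h(s(b))))   [R1 at 1]
3. h(s(h(s(b))))  →  h(s(b))   [R1 at ε]
4. h(s(b))  →  b   [R1 at ε]

b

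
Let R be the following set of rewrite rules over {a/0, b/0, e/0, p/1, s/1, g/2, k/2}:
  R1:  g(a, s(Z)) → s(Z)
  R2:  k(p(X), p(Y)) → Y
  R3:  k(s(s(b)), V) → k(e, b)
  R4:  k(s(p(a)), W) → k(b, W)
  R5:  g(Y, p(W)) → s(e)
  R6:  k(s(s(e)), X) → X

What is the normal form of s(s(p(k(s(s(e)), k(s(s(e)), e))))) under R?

s(s(p(e)))

1. s(s(p(k(s(s(e)), k(s(s(e)), e)))))  →  s(s(p(k(s(s(e)), e))))   [R6 at 1.1.1]
2. s(s(p(k(s(s(e)), e))))  →  s(s(p(e)))   [R6 at 1.1.1]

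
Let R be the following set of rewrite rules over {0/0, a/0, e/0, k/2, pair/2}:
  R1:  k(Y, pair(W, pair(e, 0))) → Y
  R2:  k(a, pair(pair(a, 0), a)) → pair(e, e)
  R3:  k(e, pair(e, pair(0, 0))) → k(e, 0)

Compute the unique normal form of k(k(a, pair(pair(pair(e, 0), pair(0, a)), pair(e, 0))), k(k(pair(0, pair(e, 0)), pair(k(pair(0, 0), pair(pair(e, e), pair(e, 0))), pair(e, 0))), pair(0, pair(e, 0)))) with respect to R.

1. k(k(a, pair(pair(pair(e, 0), pair(0, a)), pair(e, 0))), k(k(pair(0, pair(e, 0)), pair(k(pair(0, 0), pair(pair(e, e), pair(e, 0))), pair(e, 0))), pair(0, pair(e, 0))))  →  k(a, k(k(pair(0, pair(e, 0)), pair(k(pair(0, 0), pair(pair(e, e), pair(e, 0))), pair(e, 0))), pair(0, pair(e, 0))))   [R1 at 1]
2. k(a, k(k(pair(0, pair(e, 0)), pair(k(pair(0, 0), pair(pair(e, e), pair(e, 0))), pair(e, 0))), pair(0, pair(e, 0))))  →  k(a, k(pair(0, pair(e, 0)), pair(k(pair(0, 0), pair(pair(e, e), pair(e, 0))), pair(e, 0))))   [R1 at 2]
3. k(a, k(pair(0, pair(e, 0)), pair(k(pair(0, 0), pair(pair(e, e), pair(e, 0))), pair(e, 0))))  →  k(a, pair(0, pair(e, 0)))   [R1 at 2]
4. k(a, pair(0, pair(e, 0)))  →  a   [R1 at ε]

a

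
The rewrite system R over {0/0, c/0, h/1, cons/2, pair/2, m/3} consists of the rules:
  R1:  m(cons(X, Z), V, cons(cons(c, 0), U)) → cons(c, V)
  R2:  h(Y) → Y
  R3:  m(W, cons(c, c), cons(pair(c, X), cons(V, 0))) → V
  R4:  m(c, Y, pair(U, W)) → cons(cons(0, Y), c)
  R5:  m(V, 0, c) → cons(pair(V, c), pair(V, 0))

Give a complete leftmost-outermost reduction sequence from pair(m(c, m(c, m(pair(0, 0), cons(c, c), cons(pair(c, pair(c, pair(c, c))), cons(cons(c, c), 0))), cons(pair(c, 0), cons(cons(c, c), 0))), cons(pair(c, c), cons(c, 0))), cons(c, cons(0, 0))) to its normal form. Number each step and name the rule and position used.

1. pair(m(c, m(c, m(pair(0, 0), cons(c, c), cons(pair(c, pair(c, pair(c, c))), cons(cons(c, c), 0))), cons(pair(c, 0), cons(cons(c, c), 0))), cons(pair(c, c), cons(c, 0))), cons(c, cons(0, 0)))  →  pair(m(c, m(c, cons(c, c), cons(pair(c, 0), cons(cons(c, c), 0))), cons(pair(c, c), cons(c, 0))), cons(c, cons(0, 0)))   [R3 at 1.2.2]
2. pair(m(c, m(c, cons(c, c), cons(pair(c, 0), cons(cons(c, c), 0))), cons(pair(c, c), cons(c, 0))), cons(c, cons(0, 0)))  →  pair(m(c, cons(c, c), cons(pair(c, c), cons(c, 0))), cons(c, cons(0, 0)))   [R3 at 1.2]
3. pair(m(c, cons(c, c), cons(pair(c, c), cons(c, 0))), cons(c, cons(0, 0)))  →  pair(c, cons(c, cons(0, 0)))   [R3 at 1]

pair(c, cons(c, cons(0, 0)))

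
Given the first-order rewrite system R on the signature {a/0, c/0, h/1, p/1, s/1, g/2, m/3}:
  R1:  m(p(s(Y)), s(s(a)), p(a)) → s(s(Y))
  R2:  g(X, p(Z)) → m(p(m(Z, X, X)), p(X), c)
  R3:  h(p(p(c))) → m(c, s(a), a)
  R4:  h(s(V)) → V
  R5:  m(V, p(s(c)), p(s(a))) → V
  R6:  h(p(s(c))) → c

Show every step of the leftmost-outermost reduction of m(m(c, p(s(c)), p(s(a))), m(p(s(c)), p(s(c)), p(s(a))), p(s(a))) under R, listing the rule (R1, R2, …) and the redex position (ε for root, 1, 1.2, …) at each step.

c

1. m(m(c, p(s(c)), p(s(a))), m(p(s(c)), p(s(c)), p(s(a))), p(s(a)))  →  m(c, m(p(s(c)), p(s(c)), p(s(a))), p(s(a)))   [R5 at 1]
2. m(c, m(p(s(c)), p(s(c)), p(s(a))), p(s(a)))  →  m(c, p(s(c)), p(s(a)))   [R5 at 2]
3. m(c, p(s(c)), p(s(a)))  →  c   [R5 at ε]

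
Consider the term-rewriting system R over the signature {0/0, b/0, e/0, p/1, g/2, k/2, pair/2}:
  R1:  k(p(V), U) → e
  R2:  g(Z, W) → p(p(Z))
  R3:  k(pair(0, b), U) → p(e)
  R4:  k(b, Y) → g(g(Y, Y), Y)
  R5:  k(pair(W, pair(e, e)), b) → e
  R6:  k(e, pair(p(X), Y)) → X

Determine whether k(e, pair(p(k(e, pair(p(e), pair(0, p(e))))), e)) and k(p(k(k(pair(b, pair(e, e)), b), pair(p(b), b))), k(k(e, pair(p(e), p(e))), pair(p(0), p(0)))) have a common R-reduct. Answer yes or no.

yes — NF(t₁) = e, NF(t₂) = e

Reduce t₁ = k(e, pair(p(k(e, pair(p(e), pair(0, p(e))))), e)):
1. k(e, pair(p(k(e, pair(p(e), pair(0, p(e))))), e))  →  k(e, pair(p(e), pair(0, p(e))))   [R6 at ε]
2. k(e, pair(p(e), pair(0, p(e))))  →  e   [R6 at ε]

Reduce t₂ = k(p(k(k(pair(b, pair(e, e)), b), pair(p(b), b))), k(k(e, pair(p(e), p(e))), pair(p(0), p(0)))):
1. k(p(k(k(pair(b, pair(e, e)), b), pair(p(b), b))), k(k(e, pair(p(e), p(e))), pair(p(0), p(0))))  →  e   [R1 at ε]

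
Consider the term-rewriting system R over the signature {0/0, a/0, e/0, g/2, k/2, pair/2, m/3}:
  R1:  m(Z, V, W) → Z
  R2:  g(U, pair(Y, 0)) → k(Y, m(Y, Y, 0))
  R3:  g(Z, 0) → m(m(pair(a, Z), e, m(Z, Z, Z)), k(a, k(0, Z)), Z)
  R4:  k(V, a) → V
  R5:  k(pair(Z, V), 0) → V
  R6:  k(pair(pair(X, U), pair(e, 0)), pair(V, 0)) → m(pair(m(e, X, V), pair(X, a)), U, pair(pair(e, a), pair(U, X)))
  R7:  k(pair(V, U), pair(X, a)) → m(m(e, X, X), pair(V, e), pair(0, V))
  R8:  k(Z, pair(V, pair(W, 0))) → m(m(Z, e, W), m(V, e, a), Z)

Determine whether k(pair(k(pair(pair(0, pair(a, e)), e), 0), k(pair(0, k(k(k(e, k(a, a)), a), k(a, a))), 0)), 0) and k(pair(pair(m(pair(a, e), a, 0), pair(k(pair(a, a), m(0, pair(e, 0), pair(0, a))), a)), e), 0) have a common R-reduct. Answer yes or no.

Reduce t₁ = k(pair(k(pair(pair(0, pair(a, e)), e), 0), k(pair(0, k(k(k(e, k(a, a)), a), k(a, a))), 0)), 0):
1. k(pair(k(pair(pair(0, pair(a, e)), e), 0), k(pair(0, k(k(k(e, k(a, a)), a), k(a, a))), 0)), 0)  →  k(pair(0, k(k(k(e, k(a, a)), a), k(a, a))), 0)   [R5 at ε]
2. k(pair(0, k(k(k(e, k(a, a)), a), k(a, a))), 0)  →  k(k(k(e, k(a, a)), a), k(a, a))   [R5 at ε]
3. k(k(k(e, k(a, a)), a), k(a, a))  →  k(k(e, k(a, a)), k(a, a))   [R4 at 1]
4. k(k(e, k(a, a)), k(a, a))  →  k(k(e, a), k(a, a))   [R4 at 1.2]
5. k(k(e, a), k(a, a))  →  k(e, k(a, a))   [R4 at 1]
6. k(e, k(a, a))  →  k(e, a)   [R4 at 2]
7. k(e, a)  →  e   [R4 at ε]

Reduce t₂ = k(pair(pair(m(pair(a, e), a, 0), pair(k(pair(a, a), m(0, pair(e, 0), pair(0, a))), a)), e), 0):
1. k(pair(pair(m(pair(a, e), a, 0), pair(k(pair(a, a), m(0, pair(e, 0), pair(0, a))), a)), e), 0)  →  e   [R5 at ε]

yes — NF(t₁) = e, NF(t₂) = e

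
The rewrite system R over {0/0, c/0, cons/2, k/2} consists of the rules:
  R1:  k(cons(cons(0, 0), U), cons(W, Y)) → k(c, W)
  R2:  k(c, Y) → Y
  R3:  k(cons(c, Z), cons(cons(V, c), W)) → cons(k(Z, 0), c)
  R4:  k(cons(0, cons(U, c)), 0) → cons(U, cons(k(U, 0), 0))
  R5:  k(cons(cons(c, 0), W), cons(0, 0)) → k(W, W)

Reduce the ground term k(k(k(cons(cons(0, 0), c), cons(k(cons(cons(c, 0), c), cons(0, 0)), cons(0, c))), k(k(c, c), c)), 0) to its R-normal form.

0

1. k(k(k(cons(cons(0, 0), c), cons(k(cons(cons(c, 0), c), cons(0, 0)), cons(0, c))), k(k(c, c), c)), 0)  →  k(k(k(c, k(cons(cons(c, 0), c), cons(0, 0))), k(k(c, c), c)), 0)   [R1 at 1.1]
2. k(k(k(c, k(cons(cons(c, 0), c), cons(0, 0))), k(k(c, c), c)), 0)  →  k(k(k(cons(cons(c, 0), c), cons(0, 0)), k(k(c, c), c)), 0)   [R2 at 1.1]
3. k(k(k(cons(cons(c, 0), c), cons(0, 0)), k(k(c, c), c)), 0)  →  k(k(k(c, c), k(k(c, c), c)), 0)   [R5 at 1.1]
4. k(k(k(c, c), k(k(c, c), c)), 0)  →  k(k(c, k(k(c, c), c)), 0)   [R2 at 1.1]
5. k(k(c, k(k(c, c), c)), 0)  →  k(k(k(c, c), c), 0)   [R2 at 1]
6. k(k(k(c, c), c), 0)  →  k(k(c, c), 0)   [R2 at 1.1]
7. k(k(c, c), 0)  →  k(c, 0)   [R2 at 1]
8. k(c, 0)  →  0   [R2 at ε]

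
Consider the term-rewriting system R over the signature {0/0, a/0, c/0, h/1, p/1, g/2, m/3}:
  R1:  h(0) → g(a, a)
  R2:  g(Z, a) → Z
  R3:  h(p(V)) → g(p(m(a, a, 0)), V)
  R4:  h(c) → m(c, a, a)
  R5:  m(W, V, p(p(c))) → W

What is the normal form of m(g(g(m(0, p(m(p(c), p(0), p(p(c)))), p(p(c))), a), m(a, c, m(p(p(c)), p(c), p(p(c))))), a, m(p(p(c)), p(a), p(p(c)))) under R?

1. m(g(g(m(0, p(m(p(c), p(0), p(p(c)))), p(p(c))), a), m(a, c, m(p(p(c)), p(c), p(p(c))))), a, m(p(p(c)), p(a), p(p(c))))  →  m(g(m(0, p(m(p(c), p(0), p(p(c)))), p(p(c))), m(a, c, m(p(p(c)), p(c), p(p(c))))), a, m(p(p(c)), p(a), p(p(c))))   [R2 at 1.1]
2. m(g(m(0, p(m(p(c), p(0), p(p(c)))), p(p(c))), m(a, c, m(p(p(c)), p(c), p(p(c))))), a, m(p(p(c)), p(a), p(p(c))))  →  m(g(0, m(a, c, m(p(p(c)), p(c), p(p(c))))), a, m(p(p(c)), p(a), p(p(c))))   [R5 at 1.1]
3. m(g(0, m(a, c, m(p(p(c)), p(c), p(p(c))))), a, m(p(p(c)), p(a), p(p(c))))  →  m(g(0, m(a, c, p(p(c)))), a, m(p(p(c)), p(a), p(p(c))))   [R5 at 1.2.3]
4. m(g(0, m(a, c, p(p(c)))), a, m(p(p(c)), p(a), p(p(c))))  →  m(g(0, a), a, m(p(p(c)), p(a), p(p(c))))   [R5 at 1.2]
5. m(g(0, a), a, m(p(p(c)), p(a), p(p(c))))  →  m(0, a, m(p(p(c)), p(a), p(p(c))))   [R2 at 1]
6. m(0, a, m(p(p(c)), p(a), p(p(c))))  →  m(0, a, p(p(c)))   [R5 at 3]
7. m(0, a, p(p(c)))  →  0   [R5 at ε]

0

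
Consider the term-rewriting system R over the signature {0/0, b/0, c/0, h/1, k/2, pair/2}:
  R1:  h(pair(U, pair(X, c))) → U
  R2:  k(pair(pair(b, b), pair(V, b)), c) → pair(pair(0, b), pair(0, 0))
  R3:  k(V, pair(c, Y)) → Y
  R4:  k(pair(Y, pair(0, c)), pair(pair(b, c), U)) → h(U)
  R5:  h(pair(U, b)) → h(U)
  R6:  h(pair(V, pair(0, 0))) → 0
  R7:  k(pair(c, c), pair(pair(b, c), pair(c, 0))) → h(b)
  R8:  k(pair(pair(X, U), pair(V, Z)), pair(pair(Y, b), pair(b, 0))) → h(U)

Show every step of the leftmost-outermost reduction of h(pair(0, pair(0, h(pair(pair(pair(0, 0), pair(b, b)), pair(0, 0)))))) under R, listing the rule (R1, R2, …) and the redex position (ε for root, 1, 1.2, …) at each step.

1. h(pair(0, pair(0, h(pair(pair(pair(0, 0), pair(b, b)), pair(0, 0))))))  →  h(pair(0, pair(0, 0)))   [R6 at 1.2.2]
2. h(pair(0, pair(0, 0)))  →  0   [R6 at ε]

0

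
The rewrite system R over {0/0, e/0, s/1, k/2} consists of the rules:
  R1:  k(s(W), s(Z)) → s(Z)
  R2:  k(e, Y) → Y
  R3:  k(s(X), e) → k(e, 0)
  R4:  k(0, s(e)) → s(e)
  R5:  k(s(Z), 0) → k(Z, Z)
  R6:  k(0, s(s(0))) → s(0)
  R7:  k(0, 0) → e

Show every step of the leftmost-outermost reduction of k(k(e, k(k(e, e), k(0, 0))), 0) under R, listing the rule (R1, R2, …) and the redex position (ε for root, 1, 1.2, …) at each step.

0

1. k(k(e, k(k(e, e), k(0, 0))), 0)  →  k(k(k(e, e), k(0, 0)), 0)   [R2 at 1]
2. k(k(k(e, e), k(0, 0)), 0)  →  k(k(e, k(0, 0)), 0)   [R2 at 1.1]
3. k(k(e, k(0, 0)), 0)  →  k(k(0, 0), 0)   [R2 at 1]
4. k(k(0, 0), 0)  →  k(e, 0)   [R7 at 1]
5. k(e, 0)  →  0   [R2 at ε]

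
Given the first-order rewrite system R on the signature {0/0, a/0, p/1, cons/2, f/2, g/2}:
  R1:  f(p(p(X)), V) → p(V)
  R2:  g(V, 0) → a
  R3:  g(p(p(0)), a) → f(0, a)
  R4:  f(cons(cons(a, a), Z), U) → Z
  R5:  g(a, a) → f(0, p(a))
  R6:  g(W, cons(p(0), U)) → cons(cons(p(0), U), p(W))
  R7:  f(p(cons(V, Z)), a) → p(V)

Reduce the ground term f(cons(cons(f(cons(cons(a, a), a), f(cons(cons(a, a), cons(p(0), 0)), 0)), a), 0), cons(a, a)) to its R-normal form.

1. f(cons(cons(f(cons(cons(a, a), a), f(cons(cons(a, a), cons(p(0), 0)), 0)), a), 0), cons(a, a))  →  f(cons(cons(a, a), 0), cons(a, a))   [R4 at 1.1.1]
2. f(cons(cons(a, a), 0), cons(a, a))  →  0   [R4 at ε]

0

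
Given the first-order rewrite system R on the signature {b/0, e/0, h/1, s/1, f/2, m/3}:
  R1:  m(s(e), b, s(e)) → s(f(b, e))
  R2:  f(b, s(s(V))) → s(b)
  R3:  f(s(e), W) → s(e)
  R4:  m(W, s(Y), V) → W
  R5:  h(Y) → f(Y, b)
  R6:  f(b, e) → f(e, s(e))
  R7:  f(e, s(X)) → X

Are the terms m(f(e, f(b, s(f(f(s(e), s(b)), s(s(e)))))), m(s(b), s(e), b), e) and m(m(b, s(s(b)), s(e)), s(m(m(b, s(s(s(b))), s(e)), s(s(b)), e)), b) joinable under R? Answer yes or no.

Reduce t₁ = m(f(e, f(b, s(f(f(s(e), s(b)), s(s(e)))))), m(s(b), s(e), b), e):
1. m(f(e, f(b, s(f(f(s(e), s(b)), s(s(e)))))), m(s(b), s(e), b), e)  →  m(f(e, f(b, s(f(s(e), s(s(e)))))), m(s(b), s(e), b), e)   [R3 at 1.2.2.1.1]
2. m(f(e, f(b, s(f(s(e), s(s(e)))))), m(s(b), s(e), b), e)  →  m(f(e, f(b, s(s(e)))), m(s(b), s(e), b), e)   [R3 at 1.2.2.1]
3. m(f(e, f(b, s(s(e)))), m(s(b), s(e), b), e)  →  m(f(e, s(b)), m(s(b), s(e), b), e)   [R2 at 1.2]
4. m(f(e, s(b)), m(s(b), s(e), b), e)  →  m(b, m(s(b), s(e), b), e)   [R7 at 1]
5. m(b, m(s(b), s(e), b), e)  →  m(b, s(b), e)   [R4 at 2]
6. m(b, s(b), e)  →  b   [R4 at ε]

Reduce t₂ = m(m(b, s(s(b)), s(e)), s(m(m(b, s(s(s(b))), s(e)), s(s(b)), e)), b):
1. m(m(b, s(s(b)), s(e)), s(m(m(b, s(s(s(b))), s(e)), s(s(b)), e)), b)  →  m(b, s(s(b)), s(e))   [R4 at ε]
2. m(b, s(s(b)), s(e))  →  b   [R4 at ε]

yes — NF(t₁) = b, NF(t₂) = b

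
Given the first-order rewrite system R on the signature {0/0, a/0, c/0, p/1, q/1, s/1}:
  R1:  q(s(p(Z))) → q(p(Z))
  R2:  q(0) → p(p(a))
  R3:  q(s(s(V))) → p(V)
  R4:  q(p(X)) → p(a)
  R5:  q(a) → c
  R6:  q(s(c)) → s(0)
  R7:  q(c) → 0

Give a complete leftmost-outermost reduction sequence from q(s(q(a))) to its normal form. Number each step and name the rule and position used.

1. q(s(q(a)))  →  q(s(c))   [R5 at 1.1]
2. q(s(c))  →  s(0)   [R6 at ε]

s(0)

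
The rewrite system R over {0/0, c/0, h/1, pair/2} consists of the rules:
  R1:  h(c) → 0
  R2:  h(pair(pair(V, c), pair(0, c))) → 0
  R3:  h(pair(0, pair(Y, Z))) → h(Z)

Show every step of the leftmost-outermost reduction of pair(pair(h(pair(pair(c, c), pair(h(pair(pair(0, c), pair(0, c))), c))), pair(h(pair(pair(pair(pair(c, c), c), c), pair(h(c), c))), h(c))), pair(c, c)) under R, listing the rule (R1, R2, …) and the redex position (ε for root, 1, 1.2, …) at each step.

pair(pair(0, pair(0, 0)), pair(c, c))

1. pair(pair(h(pair(pair(c, c), pair(h(pair(pair(0, c), pair(0, c))), c))), pair(h(pair(pair(pair(pair(c, c), c), c), pair(h(c), c))), h(c))), pair(c, c))  →  pair(pair(h(pair(pair(c, c), pair(0, c))), pair(h(pair(pair(pair(pair(c, c), c), c), pair(h(c), c))), h(c))), pair(c, c))   [R2 at 1.1.1.2.1]
2. pair(pair(h(pair(pair(c, c), pair(0, c))), pair(h(pair(pair(pair(pair(c, c), c), c), pair(h(c), c))), h(c))), pair(c, c))  →  pair(pair(0, pair(h(pair(pair(pair(pair(c, c), c), c), pair(h(c), c))), h(c))), pair(c, c))   [R2 at 1.1]
3. pair(pair(0, pair(h(pair(pair(pair(pair(c, c), c), c), pair(h(c), c))), h(c))), pair(c, c))  →  pair(pair(0, pair(h(pair(pair(pair(pair(c, c), c), c), pair(0, c))), h(c))), pair(c, c))   [R1 at 1.2.1.1.2.1]
4. pair(pair(0, pair(h(pair(pair(pair(pair(c, c), c), c), pair(0, c))), h(c))), pair(c, c))  →  pair(pair(0, pair(0, h(c))), pair(c, c))   [R2 at 1.2.1]
5. pair(pair(0, pair(0, h(c))), pair(c, c))  →  pair(pair(0, pair(0, 0)), pair(c, c))   [R1 at 1.2.2]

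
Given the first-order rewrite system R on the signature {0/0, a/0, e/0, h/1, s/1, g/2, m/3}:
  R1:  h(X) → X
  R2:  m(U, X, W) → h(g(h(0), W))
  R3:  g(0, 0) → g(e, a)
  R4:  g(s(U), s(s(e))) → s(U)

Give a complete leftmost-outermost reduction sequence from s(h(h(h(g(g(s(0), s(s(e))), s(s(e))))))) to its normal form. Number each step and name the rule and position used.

s(s(0))

1. s(h(h(h(g(g(s(0), s(s(e))), s(s(e)))))))  →  s(h(h(g(g(s(0), s(s(e))), s(s(e))))))   [R1 at 1]
2. s(h(h(g(g(s(0), s(s(e))), s(s(e))))))  →  s(h(g(g(s(0), s(s(e))), s(s(e)))))   [R1 at 1]
3. s(h(g(g(s(0), s(s(e))), s(s(e)))))  →  s(g(g(s(0), s(s(e))), s(s(e))))   [R1 at 1]
4. s(g(g(s(0), s(s(e))), s(s(e))))  →  s(g(s(0), s(s(e))))   [R4 at 1.1]
5. s(g(s(0), s(s(e))))  →  s(s(0))   [R4 at 1]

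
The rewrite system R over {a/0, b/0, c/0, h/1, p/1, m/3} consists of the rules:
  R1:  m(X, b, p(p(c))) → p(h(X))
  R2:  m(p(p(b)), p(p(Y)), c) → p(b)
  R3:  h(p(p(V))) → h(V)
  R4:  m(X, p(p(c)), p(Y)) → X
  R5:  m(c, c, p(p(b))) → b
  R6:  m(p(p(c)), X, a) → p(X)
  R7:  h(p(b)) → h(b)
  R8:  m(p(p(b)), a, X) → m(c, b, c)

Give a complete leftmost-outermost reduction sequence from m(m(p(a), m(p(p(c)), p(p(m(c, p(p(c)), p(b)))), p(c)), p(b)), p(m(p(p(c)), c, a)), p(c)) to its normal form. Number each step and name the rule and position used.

1. m(m(p(a), m(p(p(c)), p(p(m(c, p(p(c)), p(b)))), p(c)), p(b)), p(m(p(p(c)), c, a)), p(c))  →  m(m(p(a), m(p(p(c)), p(p(c)), p(c)), p(b)), p(m(p(p(c)), c, a)), p(c))   [R4 at 1.2.2.1.1]
2. m(m(p(a), m(p(p(c)), p(p(c)), p(c)), p(b)), p(m(p(p(c)), c, a)), p(c))  →  m(m(p(a), p(p(c)), p(b)), p(m(p(p(c)), c, a)), p(c))   [R4 at 1.2]
3. m(m(p(a), p(p(c)), p(b)), p(m(p(p(c)), c, a)), p(c))  →  m(p(a), p(m(p(p(c)), c, a)), p(c))   [R4 at 1]
4. m(p(a), p(m(p(p(c)), c, a)), p(c))  →  m(p(a), p(p(c)), p(c))   [R6 at 2.1]
5. m(p(a), p(p(c)), p(c))  →  p(a)   [R4 at ε]

p(a)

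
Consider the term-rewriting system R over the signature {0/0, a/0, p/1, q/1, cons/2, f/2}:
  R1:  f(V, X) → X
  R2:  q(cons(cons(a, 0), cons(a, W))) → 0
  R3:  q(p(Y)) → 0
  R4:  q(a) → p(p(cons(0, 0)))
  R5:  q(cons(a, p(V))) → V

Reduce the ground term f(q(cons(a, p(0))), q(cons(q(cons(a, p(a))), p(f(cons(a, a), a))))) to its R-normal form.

a

1. f(q(cons(a, p(0))), q(cons(q(cons(a, p(a))), p(f(cons(a, a), a)))))  →  q(cons(q(cons(a, p(a))), p(f(cons(a, a), a))))   [R1 at ε]
2. q(cons(q(cons(a, p(a))), p(f(cons(a, a), a))))  →  q(cons(a, p(f(cons(a, a), a))))   [R5 at 1.1]
3. q(cons(a, p(f(cons(a, a), a))))  →  f(cons(a, a), a)   [R5 at ε]
4. f(cons(a, a), a)  →  a   [R1 at ε]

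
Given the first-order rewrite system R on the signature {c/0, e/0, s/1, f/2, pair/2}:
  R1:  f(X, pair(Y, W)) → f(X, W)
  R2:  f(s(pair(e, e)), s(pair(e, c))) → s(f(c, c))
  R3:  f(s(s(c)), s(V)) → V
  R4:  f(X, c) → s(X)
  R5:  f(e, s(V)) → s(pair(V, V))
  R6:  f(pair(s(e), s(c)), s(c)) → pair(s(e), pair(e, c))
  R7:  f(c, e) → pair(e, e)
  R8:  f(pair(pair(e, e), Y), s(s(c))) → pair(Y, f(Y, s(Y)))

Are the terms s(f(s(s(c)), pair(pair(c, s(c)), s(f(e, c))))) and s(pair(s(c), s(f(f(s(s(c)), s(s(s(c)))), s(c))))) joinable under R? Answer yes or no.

no — NF(t₁) = s(s(e)), NF(t₂) = s(pair(s(c), s(c)))

Reduce t₁ = s(f(s(s(c)), pair(pair(c, s(c)), s(f(e, c))))):
1. s(f(s(s(c)), pair(pair(c, s(c)), s(f(e, c)))))  →  s(f(s(s(c)), s(f(e, c))))   [R1 at 1]
2. s(f(s(s(c)), s(f(e, c))))  →  s(f(e, c))   [R3 at 1]
3. s(f(e, c))  →  s(s(e))   [R4 at 1]

Reduce t₂ = s(pair(s(c), s(f(f(s(s(c)), s(s(s(c)))), s(c))))):
1. s(pair(s(c), s(f(f(s(s(c)), s(s(s(c)))), s(c)))))  →  s(pair(s(c), s(f(s(s(c)), s(c)))))   [R3 at 1.2.1.1]
2. s(pair(s(c), s(f(s(s(c)), s(c)))))  →  s(pair(s(c), s(c)))   [R3 at 1.2.1]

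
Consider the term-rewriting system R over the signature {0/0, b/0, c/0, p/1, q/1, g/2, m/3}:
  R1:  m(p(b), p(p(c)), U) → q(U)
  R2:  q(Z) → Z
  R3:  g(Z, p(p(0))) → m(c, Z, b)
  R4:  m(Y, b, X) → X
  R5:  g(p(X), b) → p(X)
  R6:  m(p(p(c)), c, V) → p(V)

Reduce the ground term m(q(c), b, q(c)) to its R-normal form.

1. m(q(c), b, q(c))  →  q(c)   [R4 at ε]
2. q(c)  →  c   [R2 at ε]

c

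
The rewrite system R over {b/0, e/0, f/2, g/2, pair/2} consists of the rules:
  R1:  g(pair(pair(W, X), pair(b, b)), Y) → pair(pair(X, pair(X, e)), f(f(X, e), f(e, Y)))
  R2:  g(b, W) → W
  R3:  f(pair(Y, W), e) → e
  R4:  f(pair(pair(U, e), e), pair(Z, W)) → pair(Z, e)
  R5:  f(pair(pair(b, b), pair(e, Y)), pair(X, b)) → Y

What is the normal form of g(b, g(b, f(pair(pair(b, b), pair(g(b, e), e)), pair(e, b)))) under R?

1. g(b, g(b, f(pair(pair(b, b), pair(g(b, e), e)), pair(e, b))))  →  g(b, f(pair(pair(b, b), pair(g(b, e), e)), pair(e, b)))   [R2 at ε]
2. g(b, f(pair(pair(b, b), pair(g(b, e), e)), pair(e, b)))  →  f(pair(pair(b, b), pair(g(b, e), e)), pair(e, b))   [R2 at ε]
3. f(pair(pair(b, b), pair(g(b, e), e)), pair(e, b))  →  f(pair(pair(b, b), pair(e, e)), pair(e, b))   [R2 at 1.2.1]
4. f(pair(pair(b, b), pair(e, e)), pair(e, b))  →  e   [R5 at ε]

e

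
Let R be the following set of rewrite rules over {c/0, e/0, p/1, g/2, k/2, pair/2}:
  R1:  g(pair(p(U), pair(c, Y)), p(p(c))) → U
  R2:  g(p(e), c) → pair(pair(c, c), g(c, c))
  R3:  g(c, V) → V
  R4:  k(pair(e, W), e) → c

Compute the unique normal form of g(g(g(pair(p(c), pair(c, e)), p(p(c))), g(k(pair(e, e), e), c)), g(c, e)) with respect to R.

1. g(g(g(pair(p(c), pair(c, e)), p(p(c))), g(k(pair(e, e), e), c)), g(c, e))  →  g(g(c, g(k(pair(e, e), e), c)), g(c, e))   [R1 at 1.1]
2. g(g(c, g(k(pair(e, e), e), c)), g(c, e))  →  g(g(k(pair(e, e), e), c), g(c, e))   [R3 at 1]
3. g(g(k(pair(e, e), e), c), g(c, e))  →  g(g(c, c), g(c, e))   [R4 at 1.1]
4. g(g(c, c), g(c, e))  →  g(c, g(c, e))   [R3 at 1]
5. g(c, g(c, e))  →  g(c, e)   [R3 at ε]
6. g(c, e)  →  e   [R3 at ε]

e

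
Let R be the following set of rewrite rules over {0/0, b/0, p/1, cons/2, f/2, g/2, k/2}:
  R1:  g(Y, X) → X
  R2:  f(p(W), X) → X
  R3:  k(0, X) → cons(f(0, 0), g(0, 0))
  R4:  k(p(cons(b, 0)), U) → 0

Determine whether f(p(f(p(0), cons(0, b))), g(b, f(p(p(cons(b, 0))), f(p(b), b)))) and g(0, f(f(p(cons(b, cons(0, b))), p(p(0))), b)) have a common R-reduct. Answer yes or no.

Reduce t₁ = f(p(f(p(0), cons(0, b))), g(b, f(p(p(cons(b, 0))), f(p(b), b)))):
1. f(p(f(p(0), cons(0, b))), g(b, f(p(p(cons(b, 0))), f(p(b), b))))  →  g(b, f(p(p(cons(b, 0))), f(p(b), b)))   [R2 at ε]
2. g(b, f(p(p(cons(b, 0))), f(p(b), b)))  →  f(p(p(cons(b, 0))), f(p(b), b))   [R1 at ε]
3. f(p(p(cons(b, 0))), f(p(b), b))  →  f(p(b), b)   [R2 at ε]
4. f(p(b), b)  →  b   [R2 at ε]

Reduce t₂ = g(0, f(f(p(cons(b, cons(0, b))), p(p(0))), b)):
1. g(0, f(f(p(cons(b, cons(0, b))), p(p(0))), b))  →  f(f(p(cons(b, cons(0, b))), p(p(0))), b)   [R1 at ε]
2. f(f(p(cons(b, cons(0, b))), p(p(0))), b)  →  f(p(p(0)), b)   [R2 at 1]
3. f(p(p(0)), b)  →  b   [R2 at ε]

yes — NF(t₁) = b, NF(t₂) = b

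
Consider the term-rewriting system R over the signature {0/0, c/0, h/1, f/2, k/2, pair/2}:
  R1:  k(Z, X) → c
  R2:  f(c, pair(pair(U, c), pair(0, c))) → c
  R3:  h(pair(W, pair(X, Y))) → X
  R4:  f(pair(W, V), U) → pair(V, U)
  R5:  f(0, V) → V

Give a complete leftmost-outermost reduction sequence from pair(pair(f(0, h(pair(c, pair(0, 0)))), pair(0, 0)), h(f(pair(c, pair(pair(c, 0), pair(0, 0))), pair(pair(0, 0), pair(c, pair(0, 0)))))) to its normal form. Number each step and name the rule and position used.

1. pair(pair(f(0, h(pair(c, pair(0, 0)))), pair(0, 0)), h(f(pair(c, pair(pair(c, 0), pair(0, 0))), pair(pair(0, 0), pair(c, pair(0, 0))))))  →  pair(pair(h(pair(c, pair(0, 0))), pair(0, 0)), h(f(pair(c, pair(pair(c, 0), pair(0, 0))), pair(pair(0, 0), pair(c, pair(0, 0))))))   [R5 at 1.1]
2. pair(pair(h(pair(c, pair(0, 0))), pair(0, 0)), h(f(pair(c, pair(pair(c, 0), pair(0, 0))), pair(pair(0, 0), pair(c, pair(0, 0))))))  →  pair(pair(0, pair(0, 0)), h(f(pair(c, pair(pair(c, 0), pair(0, 0))), pair(pair(0, 0), pair(c, pair(0, 0))))))   [R3 at 1.1]
3. pair(pair(0, pair(0, 0)), h(f(pair(c, pair(pair(c, 0), pair(0, 0))), pair(pair(0, 0), pair(c, pair(0, 0))))))  →  pair(pair(0, pair(0, 0)), h(pair(pair(pair(c, 0), pair(0, 0)), pair(pair(0, 0), pair(c, pair(0, 0))))))   [R4 at 2.1]
4. pair(pair(0, pair(0, 0)), h(pair(pair(pair(c, 0), pair(0, 0)), pair(pair(0, 0), pair(c, pair(0, 0))))))  →  pair(pair(0, pair(0, 0)), pair(0, 0))   [R3 at 2]

pair(pair(0, pair(0, 0)), pair(0, 0))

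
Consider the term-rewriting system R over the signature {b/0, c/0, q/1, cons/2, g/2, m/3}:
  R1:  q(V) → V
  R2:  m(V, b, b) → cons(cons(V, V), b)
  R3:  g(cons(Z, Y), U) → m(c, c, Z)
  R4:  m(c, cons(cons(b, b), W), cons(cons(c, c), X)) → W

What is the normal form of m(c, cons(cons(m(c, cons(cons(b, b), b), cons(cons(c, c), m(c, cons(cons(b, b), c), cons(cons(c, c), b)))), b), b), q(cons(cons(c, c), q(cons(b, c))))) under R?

1. m(c, cons(cons(m(c, cons(cons(b, b), b), cons(cons(c, c), m(c, cons(cons(b, b), c), cons(cons(c, c), b)))), b), b), q(cons(cons(c, c), q(cons(b, c)))))  →  m(c, cons(cons(b, b), b), q(cons(cons(c, c), q(cons(b, c)))))   [R4 at 2.1.1]
2. m(c, cons(cons(b, b), b), q(cons(cons(c, c), q(cons(b, c)))))  →  m(c, cons(cons(b, b), b), cons(cons(c, c), q(cons(b, c))))   [R1 at 3]
3. m(c, cons(cons(b, b), b), cons(cons(c, c), q(cons(b, c))))  →  b   [R4 at ε]

b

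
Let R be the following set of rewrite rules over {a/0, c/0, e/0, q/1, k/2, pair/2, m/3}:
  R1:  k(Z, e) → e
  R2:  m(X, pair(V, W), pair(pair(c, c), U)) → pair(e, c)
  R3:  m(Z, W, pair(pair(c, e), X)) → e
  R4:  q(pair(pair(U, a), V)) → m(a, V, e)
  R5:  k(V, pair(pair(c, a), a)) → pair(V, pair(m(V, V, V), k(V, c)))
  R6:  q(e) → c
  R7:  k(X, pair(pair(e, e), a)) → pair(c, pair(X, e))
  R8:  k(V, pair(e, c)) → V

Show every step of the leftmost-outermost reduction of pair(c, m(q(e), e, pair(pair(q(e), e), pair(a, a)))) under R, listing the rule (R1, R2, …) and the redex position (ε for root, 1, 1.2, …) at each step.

1. pair(c, m(q(e), e, pair(pair(q(e), e), pair(a, a))))  →  pair(c, m(c, e, pair(pair(q(e), e), pair(a, a))))   [R6 at 2.1]
2. pair(c, m(c, e, pair(pair(q(e), e), pair(a, a))))  →  pair(c, m(c, e, pair(pair(c, e), pair(a, a))))   [R6 at 2.3.1.1]
3. pair(c, m(c, e, pair(pair(c, e), pair(a, a))))  →  pair(c, e)   [R3 at 2]

pair(c, e)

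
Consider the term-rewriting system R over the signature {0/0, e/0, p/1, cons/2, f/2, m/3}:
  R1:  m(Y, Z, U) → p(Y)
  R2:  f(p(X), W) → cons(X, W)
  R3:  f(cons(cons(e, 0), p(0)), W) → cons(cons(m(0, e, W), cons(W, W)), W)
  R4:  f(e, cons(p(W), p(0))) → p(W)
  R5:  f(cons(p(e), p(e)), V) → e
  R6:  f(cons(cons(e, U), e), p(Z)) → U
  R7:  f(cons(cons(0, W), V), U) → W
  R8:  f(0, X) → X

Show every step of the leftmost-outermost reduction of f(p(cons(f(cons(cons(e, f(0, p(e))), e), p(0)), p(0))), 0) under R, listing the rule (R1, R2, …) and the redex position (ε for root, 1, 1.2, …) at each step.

cons(cons(p(e), p(0)), 0)

1. f(p(cons(f(cons(cons(e, f(0, p(e))), e), p(0)), p(0))), 0)  →  cons(cons(f(cons(cons(e, f(0, p(e))), e), p(0)), p(0)), 0)   [R2 at ε]
2. cons(cons(f(cons(cons(e, f(0, p(e))), e), p(0)), p(0)), 0)  →  cons(cons(f(0, p(e)), p(0)), 0)   [R6 at 1.1]
3. cons(cons(f(0, p(e)), p(0)), 0)  →  cons(cons(p(e), p(0)), 0)   [R8 at 1.1]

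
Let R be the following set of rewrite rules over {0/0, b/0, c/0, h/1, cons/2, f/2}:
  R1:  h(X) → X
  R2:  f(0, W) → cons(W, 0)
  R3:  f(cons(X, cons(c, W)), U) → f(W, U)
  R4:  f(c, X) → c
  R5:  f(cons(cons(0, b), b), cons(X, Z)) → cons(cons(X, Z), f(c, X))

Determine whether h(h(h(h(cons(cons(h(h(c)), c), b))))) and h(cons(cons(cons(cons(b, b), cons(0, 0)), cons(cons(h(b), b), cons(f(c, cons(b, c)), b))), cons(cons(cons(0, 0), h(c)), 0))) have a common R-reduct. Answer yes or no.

no — NF(t₁) = cons(cons(c, c), b), NF(t₂) = cons(cons(cons(cons(b, b), cons(0, 0)), cons(cons(b, b), cons(c, b))), cons(cons(cons(0, 0), c), 0))

Reduce t₁ = h(h(h(h(cons(cons(h(h(c)), c), b))))):
1. h(h(h(h(cons(cons(h(h(c)), c), b)))))  →  h(h(h(cons(cons(h(h(c)), c), b))))   [R1 at ε]
2. h(h(h(cons(cons(h(h(c)), c), b))))  →  h(h(cons(cons(h(h(c)), c), b)))   [R1 at ε]
3. h(h(cons(cons(h(h(c)), c), b)))  →  h(cons(cons(h(h(c)), c), b))   [R1 at ε]
4. h(cons(cons(h(h(c)), c), b))  →  cons(cons(h(h(c)), c), b)   [R1 at ε]
5. cons(cons(h(h(c)), c), b)  →  cons(cons(h(c), c), b)   [R1 at 1.1]
6. cons(cons(h(c), c), b)  →  cons(cons(c, c), b)   [R1 at 1.1]

Reduce t₂ = h(cons(cons(cons(cons(b, b), cons(0, 0)), cons(cons(h(b), b), cons(f(c, cons(b, c)), b))), cons(cons(cons(0, 0), h(c)), 0))):
1. h(cons(cons(cons(cons(b, b), cons(0, 0)), cons(cons(h(b), b), cons(f(c, cons(b, c)), b))), cons(cons(cons(0, 0), h(c)), 0)))  →  cons(cons(cons(cons(b, b), cons(0, 0)), cons(cons(h(b), b), cons(f(c, cons(b, c)), b))), cons(cons(cons(0, 0), h(c)), 0))   [R1 at ε]
2. cons(cons(cons(cons(b, b), cons(0, 0)), cons(cons(h(b), b), cons(f(c, cons(b, c)), b))), cons(cons(cons(0, 0), h(c)), 0))  →  cons(cons(cons(cons(b, b), cons(0, 0)), cons(cons(b, b), cons(f(c, cons(b, c)), b))), cons(cons(cons(0, 0), h(c)), 0))   [R1 at 1.2.1.1]
3. cons(cons(cons(cons(b, b), cons(0, 0)), cons(cons(b, b), cons(f(c, cons(b, c)), b))), cons(cons(cons(0, 0), h(c)), 0))  →  cons(cons(cons(cons(b, b), cons(0, 0)), cons(cons(b, b), cons(c, b))), cons(cons(cons(0, 0), h(c)), 0))   [R4 at 1.2.2.1]
4. cons(cons(cons(cons(b, b), cons(0, 0)), cons(cons(b, b), cons(c, b))), cons(cons(cons(0, 0), h(c)), 0))  →  cons(cons(cons(cons(b, b), cons(0, 0)), cons(cons(b, b), cons(c, b))), cons(cons(cons(0, 0), c), 0))   [R1 at 2.1.2]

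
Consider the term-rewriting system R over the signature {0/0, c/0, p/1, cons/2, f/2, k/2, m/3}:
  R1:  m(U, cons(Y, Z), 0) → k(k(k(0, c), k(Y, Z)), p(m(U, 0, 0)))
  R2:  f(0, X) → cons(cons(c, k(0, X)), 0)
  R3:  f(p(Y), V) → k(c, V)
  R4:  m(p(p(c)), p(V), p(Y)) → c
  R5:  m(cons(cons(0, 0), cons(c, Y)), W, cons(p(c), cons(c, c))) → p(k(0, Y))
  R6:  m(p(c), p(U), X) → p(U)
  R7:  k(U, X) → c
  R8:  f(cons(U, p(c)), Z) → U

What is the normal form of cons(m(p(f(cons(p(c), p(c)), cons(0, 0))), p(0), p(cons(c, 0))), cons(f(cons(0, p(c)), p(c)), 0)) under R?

1. cons(m(p(f(cons(p(c), p(c)), cons(0, 0))), p(0), p(cons(c, 0))), cons(f(cons(0, p(c)), p(c)), 0))  →  cons(m(p(p(c)), p(0), p(cons(c, 0))), cons(f(cons(0, p(c)), p(c)), 0))   [R8 at 1.1.1]
2. cons(m(p(p(c)), p(0), p(cons(c, 0))), cons(f(cons(0, p(c)), p(c)), 0))  →  cons(c, cons(f(cons(0, p(c)), p(c)), 0))   [R4 at 1]
3. cons(c, cons(f(cons(0, p(c)), p(c)), 0))  →  cons(c, cons(0, 0))   [R8 at 2.1]

cons(c, cons(0, 0))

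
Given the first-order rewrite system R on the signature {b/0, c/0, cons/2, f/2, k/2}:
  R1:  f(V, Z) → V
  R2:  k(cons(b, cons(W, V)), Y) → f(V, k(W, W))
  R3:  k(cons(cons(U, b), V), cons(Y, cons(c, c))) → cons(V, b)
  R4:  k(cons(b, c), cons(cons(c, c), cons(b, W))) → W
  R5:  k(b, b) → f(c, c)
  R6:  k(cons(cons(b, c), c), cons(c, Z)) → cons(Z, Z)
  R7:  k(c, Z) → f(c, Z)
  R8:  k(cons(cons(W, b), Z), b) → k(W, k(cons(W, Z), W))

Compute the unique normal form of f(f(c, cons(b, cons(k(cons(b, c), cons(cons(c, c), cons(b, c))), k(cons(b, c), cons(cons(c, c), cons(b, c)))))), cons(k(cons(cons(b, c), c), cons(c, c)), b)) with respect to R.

1. f(f(c, cons(b, cons(k(cons(b, c), cons(cons(c, c), cons(b, c))), k(cons(b, c), cons(cons(c, c), cons(b, c)))))), cons(k(cons(cons(b, c), c), cons(c, c)), b))  →  f(c, cons(b, cons(k(cons(b, c), cons(cons(c, c), cons(b, c))), k(cons(b, c), cons(cons(c, c), cons(b, c))))))   [R1 at ε]
2. f(c, cons(b, cons(k(cons(b, c), cons(cons(c, c), cons(b, c))), k(cons(b, c), cons(cons(c, c), cons(b, c))))))  →  c   [R1 at ε]

c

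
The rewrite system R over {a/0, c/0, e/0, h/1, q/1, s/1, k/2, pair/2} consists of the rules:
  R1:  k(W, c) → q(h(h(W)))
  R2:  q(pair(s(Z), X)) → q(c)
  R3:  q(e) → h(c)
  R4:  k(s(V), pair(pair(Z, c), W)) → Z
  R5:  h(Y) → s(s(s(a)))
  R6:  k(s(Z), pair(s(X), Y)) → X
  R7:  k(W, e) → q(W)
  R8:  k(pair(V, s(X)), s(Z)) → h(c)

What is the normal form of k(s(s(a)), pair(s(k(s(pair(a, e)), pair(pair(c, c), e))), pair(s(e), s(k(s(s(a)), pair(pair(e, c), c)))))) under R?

c

1. k(s(s(a)), pair(s(k(s(pair(a, e)), pair(pair(c, c), e))), pair(s(e), s(k(s(s(a)), pair(pair(e, c), c))))))  →  k(s(pair(a, e)), pair(pair(c, c), e))   [R6 at ε]
2. k(s(pair(a, e)), pair(pair(c, c), e))  →  c   [R4 at ε]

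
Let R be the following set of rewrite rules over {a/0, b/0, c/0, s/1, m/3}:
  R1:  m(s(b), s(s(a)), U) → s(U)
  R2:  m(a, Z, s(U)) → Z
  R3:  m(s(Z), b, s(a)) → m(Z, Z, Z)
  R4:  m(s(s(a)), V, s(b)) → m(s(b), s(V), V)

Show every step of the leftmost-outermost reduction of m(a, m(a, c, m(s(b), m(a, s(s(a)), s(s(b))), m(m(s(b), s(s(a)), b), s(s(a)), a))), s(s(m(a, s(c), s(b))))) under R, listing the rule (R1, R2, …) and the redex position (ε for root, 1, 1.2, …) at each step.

1. m(a, m(a, c, m(s(b), m(a, s(s(a)), s(s(b))), m(m(s(b), s(s(a)), b), s(s(a)), a))), s(s(m(a, s(c), s(b)))))  →  m(a, c, m(s(b), m(a, s(s(a)), s(s(b))), m(m(s(b), s(s(a)), b), s(s(a)), a)))   [R2 at ε]
2. m(a, c, m(s(b), m(a, s(s(a)), s(s(b))), m(m(s(b), s(s(a)), b), s(s(a)), a)))  →  m(a, c, m(s(b), s(s(a)), m(m(s(b), s(s(a)), b), s(s(a)), a)))   [R2 at 3.2]
3. m(a, c, m(s(b), s(s(a)), m(m(s(b), s(s(a)), b), s(s(a)), a)))  →  m(a, c, s(m(m(s(b), s(s(a)), b), s(s(a)), a)))   [R1 at 3]
4. m(a, c, s(m(m(s(b), s(s(a)), b), s(s(a)), a)))  →  c   [R2 at ε]

c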